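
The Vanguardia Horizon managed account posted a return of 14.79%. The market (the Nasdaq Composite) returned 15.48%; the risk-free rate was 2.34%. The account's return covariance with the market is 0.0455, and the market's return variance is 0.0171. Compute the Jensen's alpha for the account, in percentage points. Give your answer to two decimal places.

-22.51

β = Cov / Var = 0.0455 / 0.0171 = 2.6608
E[R] = Rf + β(Rm − Rf) = 2.34% + 2.6608 × (15.48% − 2.34%) = 37.3029%
α = Rp − E[R] = 14.79% − 37.3029% = -22.5129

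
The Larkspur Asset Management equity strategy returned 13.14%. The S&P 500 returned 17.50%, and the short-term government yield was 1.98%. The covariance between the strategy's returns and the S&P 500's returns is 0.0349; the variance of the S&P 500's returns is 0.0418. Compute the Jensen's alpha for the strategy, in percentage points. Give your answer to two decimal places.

-1.80

β = Cov / Var = 0.0349 / 0.0418 = 0.8349
E[R] = Rf + β(Rm − Rf) = 1.98% + 0.8349 × (17.50% − 1.98%) = 14.9376%
α = Rp − E[R] = 13.14% − 14.9376% = -1.7976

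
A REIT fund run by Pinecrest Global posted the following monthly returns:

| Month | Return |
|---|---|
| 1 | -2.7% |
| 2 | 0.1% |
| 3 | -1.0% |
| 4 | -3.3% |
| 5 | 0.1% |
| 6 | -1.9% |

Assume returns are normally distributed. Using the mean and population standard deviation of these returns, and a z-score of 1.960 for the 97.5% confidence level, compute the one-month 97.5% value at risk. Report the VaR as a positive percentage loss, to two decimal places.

μ = (-2.7 + 0.1 − 1 − 3.3 + 0.1 − 1.9) / 6 = -1.4500%
Population σ = √[Σ(r − μ)² / 6] = √[10.1950 / 6] = √1.6992 = 1.3035%
VaR = −(μ − z·σ) = −(-1.4500 − 1.960 × 1.3035) = −(-4.0049) = 4.0049%

4.00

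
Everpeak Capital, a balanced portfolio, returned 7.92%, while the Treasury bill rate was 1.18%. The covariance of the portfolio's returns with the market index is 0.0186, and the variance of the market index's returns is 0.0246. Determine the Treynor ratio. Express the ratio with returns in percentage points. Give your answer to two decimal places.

8.91

β = Cov / Var = 0.0186 / 0.0246 = 0.7561
Treynor = (Rp − Rf) / β = (7.92% − 1.18%) / 0.7561 = 6.74 / 0.7561 = 8.9142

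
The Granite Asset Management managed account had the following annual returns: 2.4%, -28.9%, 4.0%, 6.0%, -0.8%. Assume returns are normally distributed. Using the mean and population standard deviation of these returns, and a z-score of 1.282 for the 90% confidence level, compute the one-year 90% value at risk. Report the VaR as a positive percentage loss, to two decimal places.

20.01

r̄ = (2.4 − 28.9 + 4 + 6 − 0.8) / 5 = -17.30 / 5 = -3.4600%
Population std dev = √[833.7520 / 5] = 12.9132%
VaR = −(r̄ − z·σ) = −(-3.4600 − 1.282 × 12.9132) = −(-20.0147) = 20.0147%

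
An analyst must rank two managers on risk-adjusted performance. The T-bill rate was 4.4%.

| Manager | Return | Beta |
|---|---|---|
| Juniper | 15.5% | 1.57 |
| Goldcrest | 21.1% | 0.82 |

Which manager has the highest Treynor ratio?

Juniper: Treynor = (15.5% − 4.4%) / 1.57 = 7.070
Goldcrest: Treynor = (21.1% − 4.4%) / 0.82 = 20.366
Highest: Goldcrest (20.366).

Goldcrest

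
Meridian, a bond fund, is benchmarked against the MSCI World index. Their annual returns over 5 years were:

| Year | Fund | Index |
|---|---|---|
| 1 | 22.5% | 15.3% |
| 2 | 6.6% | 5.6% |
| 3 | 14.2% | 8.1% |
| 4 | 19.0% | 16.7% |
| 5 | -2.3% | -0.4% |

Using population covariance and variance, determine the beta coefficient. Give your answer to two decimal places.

r̄p = 12.0000%,  r̄m = 9.0600%
Cov = Σ(rp − r̄p)(rm − r̄m) / 5 = 54.1700
Var(rm) = Σ(rm − r̄m)² / 5 = 39.9384
β = Cov / Var = 54.1700 / 39.9384 = 1.3563

1.36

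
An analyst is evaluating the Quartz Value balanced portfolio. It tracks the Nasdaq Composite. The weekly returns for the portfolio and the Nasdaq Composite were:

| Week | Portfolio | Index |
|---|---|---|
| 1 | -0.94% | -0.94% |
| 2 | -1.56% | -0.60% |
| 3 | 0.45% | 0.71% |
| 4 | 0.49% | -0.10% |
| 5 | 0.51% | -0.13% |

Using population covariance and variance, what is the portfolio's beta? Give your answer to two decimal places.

r̄p = -0.2100%,  r̄m = -0.2120%
Cov = Σ(rp − r̄p)(rm − r̄m) / 5 = 0.3602
Var(rm) = Σ(rm − r̄m)² / 5 = 0.3100
β = Cov / Var = 0.3602 / 0.3100 = 1.1619

1.16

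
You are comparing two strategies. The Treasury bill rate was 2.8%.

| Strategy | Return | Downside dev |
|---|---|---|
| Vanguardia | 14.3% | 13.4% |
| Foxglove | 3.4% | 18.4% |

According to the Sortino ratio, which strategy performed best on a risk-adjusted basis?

Vanguardia

Vanguardia: Sortino ratio = (14.3% − 2.8%) / 13.4% = 0.858
Foxglove: Sortino ratio = (3.4% − 2.8%) / 18.4% = 0.033
Highest: Vanguardia (0.858).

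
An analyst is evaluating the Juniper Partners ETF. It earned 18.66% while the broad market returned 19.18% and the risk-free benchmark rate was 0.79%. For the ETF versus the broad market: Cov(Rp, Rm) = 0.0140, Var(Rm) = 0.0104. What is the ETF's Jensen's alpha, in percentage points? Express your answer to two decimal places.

β = Cov / Var = 0.0140 / 0.0104 = 1.3462
E[R] = Rf + β(Rm − Rf) = 0.79% + 1.3462 × (19.18% − 0.79%) = 25.5466%
α = Rp − E[R] = 18.66% − 25.5466% = -6.8866

-6.89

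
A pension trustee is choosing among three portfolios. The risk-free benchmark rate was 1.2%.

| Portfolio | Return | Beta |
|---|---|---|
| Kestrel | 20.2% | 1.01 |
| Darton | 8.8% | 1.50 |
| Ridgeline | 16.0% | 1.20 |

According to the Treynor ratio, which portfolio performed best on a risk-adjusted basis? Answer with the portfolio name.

Kestrel: Treynor = (20.2% − 1.2%) / 1.01 = 18.812
Darton: Treynor = (8.8% − 1.2%) / 1.50 = 5.067
Ridgeline: Treynor = (16.0% − 1.2%) / 1.20 = 12.333
Highest: Kestrel (18.812).

Kestrel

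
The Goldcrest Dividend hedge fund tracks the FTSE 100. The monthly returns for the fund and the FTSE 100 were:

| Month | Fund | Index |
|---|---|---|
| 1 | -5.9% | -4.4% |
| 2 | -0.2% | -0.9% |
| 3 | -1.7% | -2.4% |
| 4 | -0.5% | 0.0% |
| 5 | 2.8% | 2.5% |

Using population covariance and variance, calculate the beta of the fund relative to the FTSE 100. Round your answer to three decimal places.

r̄p = -1.1000%,  r̄m = -1.0400%
Cov = Σ(rp − r̄p)(rm − r̄m) / 5 = 6.3000
Var(rm) = Σ(rm − r̄m)² / 5 = 5.3544
β = Cov / Var = 6.3000 / 5.3544 = 1.1766

1.177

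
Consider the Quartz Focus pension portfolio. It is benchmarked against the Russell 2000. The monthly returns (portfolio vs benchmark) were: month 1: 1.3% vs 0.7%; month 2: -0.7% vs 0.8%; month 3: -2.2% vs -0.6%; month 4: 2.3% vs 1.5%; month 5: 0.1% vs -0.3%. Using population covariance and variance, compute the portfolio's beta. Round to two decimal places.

1.61

r̄p = 0.1600%,  r̄m = 0.4200%
Cov = Σ(rp − r̄p)(rm − r̄m) / 5 = 0.9508
Var(rm) = Σ(rm − r̄m)² / 5 = 0.5896
β = Cov / Var = 0.9508 / 0.5896 = 1.6126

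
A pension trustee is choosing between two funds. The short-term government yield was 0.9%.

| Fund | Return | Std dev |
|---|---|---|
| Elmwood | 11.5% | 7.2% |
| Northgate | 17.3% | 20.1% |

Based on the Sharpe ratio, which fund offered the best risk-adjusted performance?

Elmwood: Sharpe ratio = (11.5% − 0.9%) / 7.2% = 1.472
Northgate: Sharpe ratio = (17.3% − 0.9%) / 20.1% = 0.816
Highest: Elmwood (1.472).

Elmwood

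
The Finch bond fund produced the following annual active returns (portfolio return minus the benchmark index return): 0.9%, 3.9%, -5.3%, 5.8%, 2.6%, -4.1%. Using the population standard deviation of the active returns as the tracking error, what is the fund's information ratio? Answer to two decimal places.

0.16

Mean return r̄ = 3.80 / 6 = 0.6333%
Σ(r − r̄)² = 98.9133; population σ = √(98.9133/6) = 4.0602%
IR = r̄ / tracking error = 0.6333 / 4.0602 = 0.1560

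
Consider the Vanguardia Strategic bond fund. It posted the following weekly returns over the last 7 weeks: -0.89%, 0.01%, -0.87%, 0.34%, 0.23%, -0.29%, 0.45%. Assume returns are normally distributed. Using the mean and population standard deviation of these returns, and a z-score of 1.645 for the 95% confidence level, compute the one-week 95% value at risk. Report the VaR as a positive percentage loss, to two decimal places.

0.99

r̄ = (-0.89 + 0.01 − 0.87 + 0.34 + 0.23 − 0.29 + 0.45) / 7 = -0.1457%
Population σ = √[Σ(r − r̄)² / 7] = √[1.8556 / 7] = √0.2651 = 0.5149%
VaR = −(r̄ − z·σ) = −(-0.1457 − 1.645 × 0.5149) = −(-0.9927) = 0.9927%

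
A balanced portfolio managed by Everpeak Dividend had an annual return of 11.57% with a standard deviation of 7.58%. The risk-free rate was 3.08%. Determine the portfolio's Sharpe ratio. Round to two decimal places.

1.12

Sharpe = (Rp − Rf) / σp = (11.57% − 3.08%) / 7.58% = 8.49% / 7.58% = 1.1201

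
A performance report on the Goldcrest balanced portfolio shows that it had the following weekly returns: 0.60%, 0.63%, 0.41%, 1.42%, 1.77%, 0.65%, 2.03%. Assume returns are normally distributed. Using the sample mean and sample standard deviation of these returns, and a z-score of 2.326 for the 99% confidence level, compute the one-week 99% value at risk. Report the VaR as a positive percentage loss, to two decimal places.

0.45

r̄ = (0.6 + 0.63 + 0.41 + 1.42 + 1.77 + 0.65 + 2.03) / 7 = 7.510 / 7 = 1.0729%
Σ(r − r̄)² = (0.6 − 1.0729)² + (0.63 − 1.0729)² + (0.41 − 1.0729)² + … = 2.5605
σ = √[2.5605 / 6] = 0.6533%
VaR = −(r̄ − z·σ) = −(1.0729 − 2.326 × 0.6533) = −(-0.4467) = 0.4467%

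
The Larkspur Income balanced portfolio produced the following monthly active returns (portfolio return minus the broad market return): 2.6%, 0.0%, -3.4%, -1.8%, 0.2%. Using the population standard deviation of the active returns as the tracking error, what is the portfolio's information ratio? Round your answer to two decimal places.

r̄ = (2.6 + 0 − 3.4 − 1.8 + 0.2) / 5 = -2.40 / 5 = -0.4800%
Population σ = √[Σ(r − r̄)² / 5] = √[20.4480 / 5] = √4.0896 = 2.0223%
IR = r̄ / tracking error = -0.4800 / 2.0223 = -0.2374

-0.24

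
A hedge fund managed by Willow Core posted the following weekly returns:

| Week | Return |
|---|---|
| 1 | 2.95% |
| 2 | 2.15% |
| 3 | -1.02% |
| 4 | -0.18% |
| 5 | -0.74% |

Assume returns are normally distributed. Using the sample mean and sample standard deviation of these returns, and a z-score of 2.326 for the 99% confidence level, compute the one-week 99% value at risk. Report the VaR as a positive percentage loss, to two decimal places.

μ = (2.95 + 2.15 − 1.02 − 0.18 − 0.74) / 5 = 0.6320%
Sample std dev = √[12.9483 / 4] = 1.7992%
VaR = −(μ − z·σ) = −(0.6320 − 2.326 × 1.7992) = −(-3.5529) = 3.5529%

3.55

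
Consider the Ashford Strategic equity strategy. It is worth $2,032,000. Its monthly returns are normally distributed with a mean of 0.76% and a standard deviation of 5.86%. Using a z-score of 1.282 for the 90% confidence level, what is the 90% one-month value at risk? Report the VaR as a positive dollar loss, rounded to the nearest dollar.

Return at the 90% tail: μ − z·σ = 0.76% − 1.282 × 5.86% = 0.76 − 7.51252 = -6.75252%
VaR = −(-6.75252%) × $2,032,000 = 6.75252% × $2,032,000 = $137,211

$137,211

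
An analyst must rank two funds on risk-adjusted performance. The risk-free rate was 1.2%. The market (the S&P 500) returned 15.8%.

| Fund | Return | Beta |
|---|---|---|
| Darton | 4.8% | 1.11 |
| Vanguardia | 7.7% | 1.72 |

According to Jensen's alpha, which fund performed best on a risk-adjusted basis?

Darton: α = 4.8% − [1.2% + 1.11 × (15.8% − 1.2%)] = -12.606
Vanguardia: α = 7.7% − [1.2% + 1.72 × (15.8% − 1.2%)] = -18.612
Highest: Darton (-12.606).

Darton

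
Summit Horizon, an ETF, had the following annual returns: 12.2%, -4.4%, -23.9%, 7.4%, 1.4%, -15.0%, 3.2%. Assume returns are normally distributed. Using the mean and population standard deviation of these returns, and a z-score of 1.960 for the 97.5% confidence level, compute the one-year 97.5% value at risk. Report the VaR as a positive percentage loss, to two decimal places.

μ = (12.2 − 4.4 − 23.9 + 7.4 + 1.4 − 15 + 3.2) / 7 = -19.10 / 7 = -2.7286%
Σ(r − μ)² = (12.2 − (-2.7286))² + (-4.4 − (-2.7286))² + (-23.9 − (-2.7286))² + … = 979.2543
σ = √[979.2543 / 7] = 11.8277%
VaR = −(μ − z·σ) = −(-2.7286 − 1.960 × 11.8277) = −(-25.9109) = 25.9109%

25.91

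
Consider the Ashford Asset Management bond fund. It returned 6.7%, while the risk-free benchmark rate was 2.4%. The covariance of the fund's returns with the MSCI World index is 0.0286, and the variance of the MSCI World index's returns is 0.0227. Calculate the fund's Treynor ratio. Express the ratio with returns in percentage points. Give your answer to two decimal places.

3.41

β = Cov / Var = 0.0286 / 0.0227 = 1.2599
Treynor = (Rp − Rf) / β = (6.7% − 2.4%) / 1.2599 = 4.30 / 1.2599 = 3.4130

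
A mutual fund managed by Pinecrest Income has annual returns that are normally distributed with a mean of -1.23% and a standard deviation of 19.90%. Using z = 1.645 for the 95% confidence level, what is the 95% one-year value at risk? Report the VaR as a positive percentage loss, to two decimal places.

33.97

VaR (as % loss) = −(μ − z·σ) = −(-1.23% − 1.645 × 19.90%) = −(-33.9655%) = 33.9655%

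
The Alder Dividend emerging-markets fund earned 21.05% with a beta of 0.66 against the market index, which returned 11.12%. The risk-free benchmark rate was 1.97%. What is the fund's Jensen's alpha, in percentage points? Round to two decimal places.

CAPM expected return = Rf + β(Rm − Rf) = 1.97% + 0.66 × (11.12% − 1.97%) = 1.97 + 0.66 × 9.15 = 8.0090%
Jensen's α = Rp − E[R] = 21.05% − 8.0090% = 13.0410

13.04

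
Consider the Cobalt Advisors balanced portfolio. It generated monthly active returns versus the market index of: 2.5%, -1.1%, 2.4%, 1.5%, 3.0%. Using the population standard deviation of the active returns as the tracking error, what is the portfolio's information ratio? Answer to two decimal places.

1.14

Mean return μ = 8.30 / 5 = 1.6600%
Population σ = √[Σ(r − μ)² / 5] = √[10.6920 / 5] = √2.1384 = 1.4623%
IR = μ / tracking error = 1.6600 / 1.4623 = 1.1352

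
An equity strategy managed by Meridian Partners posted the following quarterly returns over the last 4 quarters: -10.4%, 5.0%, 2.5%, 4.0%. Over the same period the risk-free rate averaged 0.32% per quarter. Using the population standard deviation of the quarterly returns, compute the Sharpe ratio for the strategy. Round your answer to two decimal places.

-0.01

Mean return r̄ = 1.10 / 4 = 0.2750%
Σ(r − r̄)² = (-10.4 − 0.2750)² + (5 − 0.2750)² + (2.5 − 0.2750)² + … = 155.1075
σ = √[155.1075 / 4] = 6.2271%
Sharpe = (r̄ − rf) / σ = (0.2750 − 0.32) / 6.2271 = -0.0450 / 6.2271 = -0.0072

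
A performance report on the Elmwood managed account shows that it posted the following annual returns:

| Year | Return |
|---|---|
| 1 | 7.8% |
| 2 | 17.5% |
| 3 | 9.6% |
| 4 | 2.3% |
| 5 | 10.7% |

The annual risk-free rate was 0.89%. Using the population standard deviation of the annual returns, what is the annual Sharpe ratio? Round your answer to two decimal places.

1.77

Mean return μ = 47.90 / 5 = 9.5800%
Population std dev = √[120.1480 / 5] = 4.9020%
Sharpe = (μ − rf) / σ = (9.5800 − 0.89) / 4.9020 = 8.6900 / 4.9020 = 1.7727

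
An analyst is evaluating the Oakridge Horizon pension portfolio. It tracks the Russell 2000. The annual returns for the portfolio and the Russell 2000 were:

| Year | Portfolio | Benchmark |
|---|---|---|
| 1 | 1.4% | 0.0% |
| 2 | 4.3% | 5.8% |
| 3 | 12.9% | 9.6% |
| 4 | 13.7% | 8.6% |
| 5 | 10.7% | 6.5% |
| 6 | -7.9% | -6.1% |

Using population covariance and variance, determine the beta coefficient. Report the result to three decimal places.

1.342

r̄p = 5.8500%,  r̄m = 4.0667%
Cov = Σ(rp − r̄p)(rm − r̄m) / 6 = 40.2667
Var(rm) = Σ(rm − r̄m)² / 6 = 29.9989
β = Cov / Var = 40.2667 / 29.9989 = 1.3423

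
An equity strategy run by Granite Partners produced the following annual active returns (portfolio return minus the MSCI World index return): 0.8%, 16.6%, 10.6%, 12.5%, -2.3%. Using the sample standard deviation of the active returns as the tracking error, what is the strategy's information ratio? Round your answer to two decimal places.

Mean return r̄ = 38.20 / 5 = 7.6400%
Σ(r − r̄)² = 258.2520; sample σ = √(258.2520/4) = 8.0351%
IR = r̄ / tracking error = 7.6400 / 8.0351 = 0.9508

0.95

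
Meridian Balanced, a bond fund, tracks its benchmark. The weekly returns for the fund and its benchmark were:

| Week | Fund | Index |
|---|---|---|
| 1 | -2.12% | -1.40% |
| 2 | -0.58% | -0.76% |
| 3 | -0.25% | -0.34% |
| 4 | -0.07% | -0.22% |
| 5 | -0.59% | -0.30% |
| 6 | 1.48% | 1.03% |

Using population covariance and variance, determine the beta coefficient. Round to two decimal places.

r̄p = -0.3550%,  r̄m = -0.3317%
Cov = Σ(rp − r̄p)(rm − r̄m) / 6 = 0.7507
Var(rm) = Σ(rm − r̄m)² / 6 = 0.5321
β = Cov / Var = 0.7507 / 0.5321 = 1.4108

1.41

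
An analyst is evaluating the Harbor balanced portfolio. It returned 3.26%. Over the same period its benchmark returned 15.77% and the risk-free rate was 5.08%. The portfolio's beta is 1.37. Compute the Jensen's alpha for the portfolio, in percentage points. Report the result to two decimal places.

CAPM expected return = Rf + β(Rm − Rf) = 5.08% + 1.37 × (15.77% − 5.08%) = 5.08 + 1.37 × 10.69 = 19.7253%
Jensen's α = Rp − E[R] = 3.26% − 19.7253% = -16.4653

-16.47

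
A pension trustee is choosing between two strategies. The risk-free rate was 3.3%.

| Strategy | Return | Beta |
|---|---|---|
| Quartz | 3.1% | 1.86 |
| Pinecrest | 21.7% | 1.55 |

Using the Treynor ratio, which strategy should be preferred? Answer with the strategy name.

Pinecrest

Quartz: Treynor = (3.1% − 3.3%) / 1.86 = -0.108
Pinecrest: Treynor = (21.7% − 3.3%) / 1.55 = 11.871
Highest: Pinecrest (11.871).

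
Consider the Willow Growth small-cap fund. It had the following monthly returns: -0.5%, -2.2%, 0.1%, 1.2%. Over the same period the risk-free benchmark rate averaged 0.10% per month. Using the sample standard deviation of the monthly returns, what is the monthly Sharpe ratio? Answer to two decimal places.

-0.32

r̄ = (-0.5 − 2.2 + 0.1 + 1.2) / 4 = -1.40 / 4 = -0.3500%
Σ(r − r̄)² = (-0.5 − (-0.3500))² + (-2.2 − (-0.3500))² + … = 6.0500
σ = √[6.0500 / 3] = 1.4201%
Sharpe = (r̄ − rf) / σ = (-0.3500 − 0.1) / 1.4201 = -0.4500 / 1.4201 = -0.3169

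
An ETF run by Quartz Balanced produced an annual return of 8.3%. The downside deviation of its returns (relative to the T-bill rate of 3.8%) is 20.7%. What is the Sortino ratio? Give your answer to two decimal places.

Sortino = (Rp − Rf) / σd = (8.3% − 3.8%) / 20.7% = 4.50% / 20.7% = 0.2174

0.22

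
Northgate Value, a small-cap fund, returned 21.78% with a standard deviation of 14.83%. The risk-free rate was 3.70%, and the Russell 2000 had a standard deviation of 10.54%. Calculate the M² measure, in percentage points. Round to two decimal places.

Sharpe = (Rp − Rf) / σp = (21.78% − 3.70%) / 14.83% = 1.2192
M² = Rf + Sharpe × σm = 3.70% + 1.2192 × 10.54% = 16.5504%

16.55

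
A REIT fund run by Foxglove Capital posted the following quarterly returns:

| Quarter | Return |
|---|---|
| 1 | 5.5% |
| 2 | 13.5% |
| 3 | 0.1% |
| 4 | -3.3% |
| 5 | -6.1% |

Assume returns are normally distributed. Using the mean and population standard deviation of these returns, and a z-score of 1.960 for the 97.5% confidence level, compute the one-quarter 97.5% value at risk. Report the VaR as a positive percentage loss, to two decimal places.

11.69

μ = (5.5 + 13.5 + 0.1 − 3.3 − 6.1) / 5 = 1.9400%
Σ(r − μ)² = 241.7920; population σ = √(241.7920/5) = 6.9540%
VaR = −(μ − z·σ) = −(1.9400 − 1.960 × 6.9540) = −(-11.6898) = 11.6898%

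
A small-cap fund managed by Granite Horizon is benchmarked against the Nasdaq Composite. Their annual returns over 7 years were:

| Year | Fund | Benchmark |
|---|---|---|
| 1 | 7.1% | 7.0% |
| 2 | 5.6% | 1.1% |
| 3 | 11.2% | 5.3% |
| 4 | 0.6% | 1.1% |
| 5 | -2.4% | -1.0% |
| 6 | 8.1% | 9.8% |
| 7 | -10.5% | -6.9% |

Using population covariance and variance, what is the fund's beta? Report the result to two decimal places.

r̄p = 2.8143%,  r̄m = 2.3429%
Cov = Σ(rp − r̄p)(rm − r̄m) / 7 = 31.9937
Var(rm) = Σ(rm − r̄m)² / 7 = 26.5339
β = Cov / Var = 31.9937 / 26.5339 = 1.2058

1.21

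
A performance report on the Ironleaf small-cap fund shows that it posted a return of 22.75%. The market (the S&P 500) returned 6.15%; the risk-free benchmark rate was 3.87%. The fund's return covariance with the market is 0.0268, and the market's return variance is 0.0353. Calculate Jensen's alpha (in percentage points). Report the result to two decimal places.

β = Cov / Var = 0.0268 / 0.0353 = 0.7592
E[R] = Rf + β(Rm − Rf) = 3.87% + 0.7592 × (6.15% − 3.87%) = 5.6010%
α = Rp − E[R] = 22.75% − 5.6010% = 17.1490

17.15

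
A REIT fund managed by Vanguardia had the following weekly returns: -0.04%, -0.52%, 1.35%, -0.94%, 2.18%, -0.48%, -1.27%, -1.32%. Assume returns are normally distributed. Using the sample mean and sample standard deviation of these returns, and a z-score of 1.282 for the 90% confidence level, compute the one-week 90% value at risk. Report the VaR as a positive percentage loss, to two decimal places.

Mean return r̄ = -1.040 / 8 = -0.1300%
Σ(r − r̄)² = (-0.04 − (-0.1300))² + (-0.52 − (-0.1300))² + … = 11.1810
sample σ = √(11.1810 / 7) = √1.5973 = 1.2638%
VaR = −(r̄ − z·σ) = −(-0.1300 − 1.282 × 1.2638) = −(-1.7502) = 1.7502%

1.75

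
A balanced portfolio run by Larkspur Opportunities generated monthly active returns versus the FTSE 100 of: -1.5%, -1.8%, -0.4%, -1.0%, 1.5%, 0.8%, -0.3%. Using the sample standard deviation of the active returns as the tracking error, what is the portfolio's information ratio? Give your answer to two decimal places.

-0.32

Mean return μ = -2.70 / 7 = -0.3857%
Σ(r − μ)² = (-1.5 − (-0.3857))² + (-1.8 − (-0.3857))² + (-0.4 − (-0.3857))² + … = 8.5886
σ = √[8.5886 / 6] = 1.1964%
IR = μ / tracking error = -0.3857 / 1.1964 = -0.3224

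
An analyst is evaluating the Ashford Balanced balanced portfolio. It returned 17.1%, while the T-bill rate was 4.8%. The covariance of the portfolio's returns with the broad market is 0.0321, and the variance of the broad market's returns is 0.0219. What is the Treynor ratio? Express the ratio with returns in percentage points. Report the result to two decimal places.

β = Cov / Var = 0.0321 / 0.0219 = 1.4658
Treynor = (Rp − Rf) / β = (17.1% − 4.8%) / 1.4658 = 12.30 / 1.4658 = 8.3913

8.39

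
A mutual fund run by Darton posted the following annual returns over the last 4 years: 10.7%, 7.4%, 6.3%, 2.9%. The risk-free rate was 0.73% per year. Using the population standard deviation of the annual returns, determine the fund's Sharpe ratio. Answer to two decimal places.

2.19

r̄ = (10.7 + 7.4 + 6.3 + 2.9) / 4 = 6.8250%
Σ(r − r̄)² = 31.0275; population σ = √(31.0275/4) = 2.7851%
Sharpe = (r̄ − rf) / σ = (6.8250 − 0.73) / 2.7851 = 6.0950 / 2.7851 = 2.1884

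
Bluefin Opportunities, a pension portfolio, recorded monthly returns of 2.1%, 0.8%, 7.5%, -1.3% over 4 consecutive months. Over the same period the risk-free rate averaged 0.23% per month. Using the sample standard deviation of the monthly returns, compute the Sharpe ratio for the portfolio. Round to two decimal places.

0.54

r̄ = (2.1 + 0.8 + 7.5 − 1.3) / 4 = 2.2750%
Σ(r − r̄)² = (2.1 − 2.2750)² + (0.8 − 2.2750)² + (7.5 − 2.2750)² + … = 42.2875
sample σ = √(42.2875 / 3) = √14.0958 = 3.7544%
Sharpe = (r̄ − rf) / σ = (2.2750 − 0.23) / 3.7544 = 2.0450 / 3.7544 = 0.5447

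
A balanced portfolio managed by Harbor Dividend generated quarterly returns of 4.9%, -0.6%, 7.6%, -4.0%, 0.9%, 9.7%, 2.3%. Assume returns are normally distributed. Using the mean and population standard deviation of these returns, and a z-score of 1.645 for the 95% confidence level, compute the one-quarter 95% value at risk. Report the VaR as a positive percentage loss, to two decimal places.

Mean return r̄ = 20.80 / 7 = 2.9714%
Population std dev = √[136.5143 / 7] = 4.4161%
VaR = −(r̄ − z·σ) = −(2.9714 − 1.645 × 4.4161) = −(-4.2931) = 4.2931%

4.29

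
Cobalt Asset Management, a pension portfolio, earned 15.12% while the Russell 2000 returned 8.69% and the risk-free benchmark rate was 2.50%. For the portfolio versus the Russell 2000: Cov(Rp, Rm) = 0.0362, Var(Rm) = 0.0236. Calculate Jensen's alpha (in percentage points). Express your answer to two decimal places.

3.13

β = Cov / Var = 0.0362 / 0.0236 = 1.5339
E[R] = Rf + β(Rm − Rf) = 2.50% + 1.5339 × (8.69% − 2.50%) = 11.9948%
α = Rp − E[R] = 15.12% − 11.9948% = 3.1252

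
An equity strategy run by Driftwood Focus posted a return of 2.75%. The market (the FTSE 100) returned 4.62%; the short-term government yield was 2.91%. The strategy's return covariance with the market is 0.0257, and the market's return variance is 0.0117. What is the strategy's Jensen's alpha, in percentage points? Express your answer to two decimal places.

-3.92

β = Cov / Var = 0.0257 / 0.0117 = 2.1966
E[R] = Rf + β(Rm − Rf) = 2.91% + 2.1966 × (4.62% − 2.91%) = 6.6662%
α = Rp − E[R] = 2.75% − 6.6662% = -3.9162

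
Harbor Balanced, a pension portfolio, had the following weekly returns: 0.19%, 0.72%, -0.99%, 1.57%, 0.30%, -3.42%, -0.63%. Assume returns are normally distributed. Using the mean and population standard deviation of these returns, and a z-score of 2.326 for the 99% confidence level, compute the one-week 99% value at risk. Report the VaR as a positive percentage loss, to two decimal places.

3.78

μ = (0.19 + 0.72 − 0.99 + 1.57 + 0.3 − 3.42 − 0.63) / 7 = -2.260 / 7 = -0.3229%
Σ(r − μ)² = (0.19 − (-0.3229))² + (0.72 − (-0.3229))² + … = 15.4531
population σ = √(15.4531 / 7) = √2.2076 = 1.4858%
VaR = −(μ − z·σ) = −(-0.3229 − 2.326 × 1.4858) = −(-3.7789) = 3.7789%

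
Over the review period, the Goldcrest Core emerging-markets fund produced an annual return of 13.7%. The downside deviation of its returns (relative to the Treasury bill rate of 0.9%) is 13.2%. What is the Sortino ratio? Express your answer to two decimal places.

0.97

Sortino = (Rp − Rf) / σd = (13.7% − 0.9%) / 13.2% = 12.80% / 13.2% = 0.9697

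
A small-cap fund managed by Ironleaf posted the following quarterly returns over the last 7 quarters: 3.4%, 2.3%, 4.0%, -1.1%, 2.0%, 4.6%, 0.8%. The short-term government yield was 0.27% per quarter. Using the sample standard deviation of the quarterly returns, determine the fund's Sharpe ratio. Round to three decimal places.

μ = (3.4 + 2.3 + 4 − 1.1 + 2 + 4.6 + 0.8) / 7 = 16.00 / 7 = 2.2857%
Σ(r − μ)² = 23.2886; sample σ = √(23.2886/6) = 1.9701%
Sharpe = (μ − rf) / σ = (2.2857 − 0.27) / 1.9701 = 2.0157 / 1.9701 = 1.0231

1.023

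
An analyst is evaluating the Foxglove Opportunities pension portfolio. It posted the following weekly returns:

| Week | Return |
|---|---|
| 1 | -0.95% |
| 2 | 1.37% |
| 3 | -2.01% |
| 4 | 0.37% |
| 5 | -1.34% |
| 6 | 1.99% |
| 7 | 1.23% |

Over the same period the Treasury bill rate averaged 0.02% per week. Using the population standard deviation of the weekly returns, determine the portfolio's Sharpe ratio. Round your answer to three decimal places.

r̄ = (-0.95 + 1.37 − 2.01 + 0.37 − 1.34 + 1.99 + 1.23) / 7 = 0.660 / 7 = 0.0943%
Σ(r − r̄)² = (-0.95 − 0.0943)² + (1.37 − 0.0943)² + (-2.01 − 0.0943)² + … = 14.1628
σ = √[14.1628 / 7] = 1.4224%
Sharpe = (r̄ − rf) / σ = (0.0943 − 0.02) / 1.4224 = 0.0743 / 1.4224 = 0.0522

0.052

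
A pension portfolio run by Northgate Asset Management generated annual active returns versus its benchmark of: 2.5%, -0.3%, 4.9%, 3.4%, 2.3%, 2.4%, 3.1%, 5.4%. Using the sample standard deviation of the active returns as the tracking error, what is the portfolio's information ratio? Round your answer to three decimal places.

1.690

r̄ = (2.5 − 0.3 + 4.9 + 3.4 + 2.3 + 2.4 + 3.1 + 5.4) / 8 = 2.9625%
Σ(r − r̄)² = 21.5188; sample σ = √(21.5188/7) = 1.7533%
IR = r̄ / tracking error = 2.9625 / 1.7533 = 1.6897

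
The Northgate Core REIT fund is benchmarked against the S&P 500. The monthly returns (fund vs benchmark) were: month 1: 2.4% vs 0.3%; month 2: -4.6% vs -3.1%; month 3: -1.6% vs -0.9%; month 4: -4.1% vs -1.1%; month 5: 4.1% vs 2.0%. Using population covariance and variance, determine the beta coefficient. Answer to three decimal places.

r̄p = -0.7600%,  r̄m = -0.5600%
Cov = Σ(rp − r̄p)(rm − r̄m) / 5 = 5.4004
Var(rm) = Σ(rm − r̄m)² / 5 = 2.8304
β = Cov / Var = 5.4004 / 2.8304 = 1.9080

1.908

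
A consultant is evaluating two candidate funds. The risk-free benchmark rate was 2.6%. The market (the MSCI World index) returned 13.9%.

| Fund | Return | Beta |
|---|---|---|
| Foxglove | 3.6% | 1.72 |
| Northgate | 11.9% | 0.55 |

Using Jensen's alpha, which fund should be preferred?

Foxglove: α = 3.6% − [2.6% + 1.72 × (13.9% − 2.6%)] = -18.436
Northgate: α = 11.9% − [2.6% + 0.55 × (13.9% − 2.6%)] = 3.085
Highest: Northgate (3.085).

Northgate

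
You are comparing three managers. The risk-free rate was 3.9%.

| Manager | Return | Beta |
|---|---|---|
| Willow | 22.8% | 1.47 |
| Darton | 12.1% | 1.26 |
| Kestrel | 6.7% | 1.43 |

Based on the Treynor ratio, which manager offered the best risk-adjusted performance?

Willow: Treynor = (22.8% − 3.9%) / 1.47 = 12.857
Darton: Treynor = (12.1% − 3.9%) / 1.26 = 6.508
Kestrel: Treynor = (6.7% − 3.9%) / 1.43 = 1.958
Highest: Willow (12.857).

Willow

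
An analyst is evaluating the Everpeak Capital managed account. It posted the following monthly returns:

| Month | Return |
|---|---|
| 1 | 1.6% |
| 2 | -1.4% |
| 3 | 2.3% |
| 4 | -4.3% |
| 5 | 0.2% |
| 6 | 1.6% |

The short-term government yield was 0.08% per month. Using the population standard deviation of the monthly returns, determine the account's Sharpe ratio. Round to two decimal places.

-0.04

r̄ = (1.6 − 1.4 + 2.3 − 4.3 + 0.2 + 1.6) / 6 = 0.00 / 6 = 0.0000%
Population σ = √[Σ(r − r̄)² / 6] = √[30.9000 / 6] = √5.1500 = 2.2694%
Sharpe = (r̄ − rf) / σ = (0.0000 − 0.08) / 2.2694 = -0.0800 / 2.2694 = -0.0353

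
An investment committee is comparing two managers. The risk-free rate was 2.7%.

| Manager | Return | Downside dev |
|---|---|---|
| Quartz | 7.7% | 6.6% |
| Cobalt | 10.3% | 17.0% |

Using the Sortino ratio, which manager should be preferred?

Quartz

Quartz: Sortino ratio = (7.7% − 2.7%) / 6.6% = 0.758
Cobalt: Sortino ratio = (10.3% − 2.7%) / 17.0% = 0.447
Highest: Quartz (0.758).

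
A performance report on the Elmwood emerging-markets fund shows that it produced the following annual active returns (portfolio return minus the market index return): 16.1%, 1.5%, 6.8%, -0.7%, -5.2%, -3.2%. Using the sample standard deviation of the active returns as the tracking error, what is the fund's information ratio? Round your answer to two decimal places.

0.33

Mean return r̄ = 15.30 / 6 = 2.5500%
Σ(r − r̄)² = (16.1 − 2.5500)² + (1.5 − 2.5500)² + … = 306.4550
sample σ = √(306.4550 / 5) = √61.2910 = 7.8289%
IR = r̄ / tracking error = 2.5500 / 7.8289 = 0.3257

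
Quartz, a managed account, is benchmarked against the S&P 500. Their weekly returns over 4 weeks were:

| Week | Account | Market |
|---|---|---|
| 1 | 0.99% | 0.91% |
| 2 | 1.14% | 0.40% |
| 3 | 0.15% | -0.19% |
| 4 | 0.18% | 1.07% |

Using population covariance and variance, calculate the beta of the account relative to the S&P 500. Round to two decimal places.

r̄p = 0.6150%,  r̄m = 0.5475%
Cov = Σ(rp − r̄p)(rm − r̄m) / 4 = 0.0435
Var(rm) = Σ(rm − r̄m)² / 4 = 0.2425
β = Cov / Var = 0.0435 / 0.2425 = 0.1794

0.18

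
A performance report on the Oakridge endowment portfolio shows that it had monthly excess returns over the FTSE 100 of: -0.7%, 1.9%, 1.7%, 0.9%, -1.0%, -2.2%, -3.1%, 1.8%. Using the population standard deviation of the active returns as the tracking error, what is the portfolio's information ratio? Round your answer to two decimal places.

-0.05

μ = (-0.7 + 1.9 + 1.7 + 0.9 − 1 − 2.2 − 3.1 + 1.8) / 8 = -0.0875%
Σ(r − μ)² = (-0.7 − (-0.0875))² + (1.9 − (-0.0875))² + (1.7 − (-0.0875))² + … = 26.4288
population σ = √(26.4288 / 8) = √3.3036 = 1.8176%
IR = μ / tracking error = -0.0875 / 1.8176 = -0.0481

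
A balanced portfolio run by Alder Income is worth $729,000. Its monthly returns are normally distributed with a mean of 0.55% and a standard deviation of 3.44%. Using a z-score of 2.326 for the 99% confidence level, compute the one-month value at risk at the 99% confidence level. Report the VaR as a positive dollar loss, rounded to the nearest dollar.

$54,321

Return at the 99% tail: μ − z·σ = 0.55% − 2.326 × 3.44% = 0.55 − 8.00144 = -7.45144%
VaR = −(-7.45144%) × $729,000 = 7.45144% × $729,000 = $54,321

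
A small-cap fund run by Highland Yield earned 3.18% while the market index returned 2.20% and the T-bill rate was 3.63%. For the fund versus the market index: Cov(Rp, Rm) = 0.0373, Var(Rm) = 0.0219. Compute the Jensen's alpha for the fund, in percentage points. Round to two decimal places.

β = Cov / Var = 0.0373 / 0.0219 = 1.7032
E[R] = Rf + β(Rm − Rf) = 3.63% + 1.7032 × (2.20% − 3.63%) = 1.1944%
α = Rp − E[R] = 3.18% − 1.1944% = 1.9856

1.99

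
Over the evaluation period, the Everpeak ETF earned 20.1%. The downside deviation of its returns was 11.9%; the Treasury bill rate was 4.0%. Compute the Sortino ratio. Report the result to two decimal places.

1.35

Sortino = (Rp − Rf) / σd = (20.1% − 4.0%) / 11.9% = 16.10% / 11.9% = 1.3529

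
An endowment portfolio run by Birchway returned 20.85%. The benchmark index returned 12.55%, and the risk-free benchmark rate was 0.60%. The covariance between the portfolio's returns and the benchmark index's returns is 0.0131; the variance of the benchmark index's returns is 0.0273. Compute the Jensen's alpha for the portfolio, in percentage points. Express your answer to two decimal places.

14.52

β = Cov / Var = 0.0131 / 0.0273 = 0.4799
E[R] = Rf + β(Rm − Rf) = 0.60% + 0.4799 × (12.55% − 0.60%) = 6.3348%
α = Rp − E[R] = 20.85% − 6.3348% = 14.5152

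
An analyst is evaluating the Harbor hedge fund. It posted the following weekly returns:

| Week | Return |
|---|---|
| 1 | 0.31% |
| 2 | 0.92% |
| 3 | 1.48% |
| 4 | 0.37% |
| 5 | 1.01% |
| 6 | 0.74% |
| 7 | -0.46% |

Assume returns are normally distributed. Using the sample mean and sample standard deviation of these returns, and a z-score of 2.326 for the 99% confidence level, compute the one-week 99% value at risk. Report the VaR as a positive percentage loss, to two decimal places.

μ = (0.31 + 0.92 + 1.48 + 0.37 + 1.01 + 0.74 − 0.46) / 7 = 4.370 / 7 = 0.6243%
Σ(r − μ)² = (0.31 − 0.6243)² + (0.92 − 0.6243)² + (1.48 − 0.6243)² + … = 2.3210
sample σ = √(2.3210 / 6) = √0.3868 = 0.6219%
VaR = −(μ − z·σ) = −(0.6243 − 2.326 × 0.6219) = −(-0.8222) = 0.8222%

0.82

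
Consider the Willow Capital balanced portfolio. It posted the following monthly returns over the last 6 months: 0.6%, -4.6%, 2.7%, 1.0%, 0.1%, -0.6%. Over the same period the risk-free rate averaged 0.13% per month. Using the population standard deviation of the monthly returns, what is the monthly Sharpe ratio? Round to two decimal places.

Mean return r̄ = -0.80 / 6 = -0.1333%
Σ(r − r̄)² = (0.6 − (-0.1333))² + (-4.6 − (-0.1333))² + (2.7 − (-0.1333))² + … = 30.0733
population σ = √(30.0733 / 6) = √5.0122 = 2.2388%
Sharpe = (r̄ − rf) / σ = (-0.1333 − 0.13) / 2.2388 = -0.2633 / 2.2388 = -0.1176

-0.12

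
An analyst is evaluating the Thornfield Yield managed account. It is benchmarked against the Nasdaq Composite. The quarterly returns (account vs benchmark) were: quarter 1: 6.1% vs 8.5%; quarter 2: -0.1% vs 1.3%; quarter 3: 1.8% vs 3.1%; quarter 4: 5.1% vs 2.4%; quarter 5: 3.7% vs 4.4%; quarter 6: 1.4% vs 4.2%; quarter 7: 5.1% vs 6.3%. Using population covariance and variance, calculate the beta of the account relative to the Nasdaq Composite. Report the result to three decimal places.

r̄p = 3.3000%,  r̄m = 4.3143%
Cov = Σ(rp − r̄p)(rm − r̄m) / 7 = 3.4529
Var(rm) = Σ(rm − r̄m)² / 7 = 5.1012
β = Cov / Var = 3.4529 / 5.1012 = 0.6769

0.677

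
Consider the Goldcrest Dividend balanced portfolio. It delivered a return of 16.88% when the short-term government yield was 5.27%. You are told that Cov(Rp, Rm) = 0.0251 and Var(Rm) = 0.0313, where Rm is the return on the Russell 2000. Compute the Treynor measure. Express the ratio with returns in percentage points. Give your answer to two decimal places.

14.48

β = Cov / Var = 0.0251 / 0.0313 = 0.8019
Treynor = (Rp − Rf) / β = (16.88% − 5.27%) / 0.8019 = 11.61 / 0.8019 = 14.4781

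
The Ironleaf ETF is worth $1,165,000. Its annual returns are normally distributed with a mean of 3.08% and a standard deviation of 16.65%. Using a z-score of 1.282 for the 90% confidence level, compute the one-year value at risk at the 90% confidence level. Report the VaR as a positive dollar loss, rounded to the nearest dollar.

Return at the 90% tail: μ − z·σ = 3.08% − 1.282 × 16.65% = 3.08 − 21.3453 = -18.2653%
VaR = −(-18.2653%) × $1,165,000 = 18.2653% × $1,165,000 = $212,791

$212,791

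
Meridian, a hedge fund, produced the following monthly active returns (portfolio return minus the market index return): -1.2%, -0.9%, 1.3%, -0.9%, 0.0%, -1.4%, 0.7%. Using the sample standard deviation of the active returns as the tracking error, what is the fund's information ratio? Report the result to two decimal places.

r̄ = (-1.2 − 0.9 + 1.3 − 0.9 + 0 − 1.4 + 0.7) / 7 = -2.40 / 7 = -0.3429%
Sample std dev = √[6.3771 / 6] = 1.0309%
IR = r̄ / tracking error = -0.3429 / 1.0309 = -0.3326

-0.33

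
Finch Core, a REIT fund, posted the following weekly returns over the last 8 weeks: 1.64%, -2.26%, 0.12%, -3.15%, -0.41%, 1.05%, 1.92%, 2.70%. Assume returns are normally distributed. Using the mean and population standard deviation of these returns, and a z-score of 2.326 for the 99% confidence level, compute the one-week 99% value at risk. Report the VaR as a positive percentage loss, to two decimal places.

μ = (1.64 − 2.26 + 0.12 − 3.15 − 0.41 + 1.05 + 1.92 + 2.7) / 8 = 0.2013%
Population σ = √[Σ(r − μ)² / 8] = √[29.6571 / 8] = √3.7071 = 1.9254%
VaR = −(μ − z·σ) = −(0.2013 − 2.326 × 1.9254) = −(-4.2772) = 4.2772%

4.28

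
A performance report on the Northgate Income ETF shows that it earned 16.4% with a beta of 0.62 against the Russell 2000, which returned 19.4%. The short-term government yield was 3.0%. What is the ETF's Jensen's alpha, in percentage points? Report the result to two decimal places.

CAPM expected return = Rf + β(Rm − Rf) = 3.0% + 0.62 × (19.4% − 3.0%) = 3 + 0.62 × 16.40 = 13.1680%
Jensen's α = Rp − E[R] = 16.4% − 13.1680% = 3.2320

3.23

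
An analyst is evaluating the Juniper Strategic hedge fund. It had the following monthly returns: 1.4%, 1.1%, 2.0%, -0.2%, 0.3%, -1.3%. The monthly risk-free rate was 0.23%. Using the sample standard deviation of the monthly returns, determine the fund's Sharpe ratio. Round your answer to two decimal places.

0.27

Mean return r̄ = 3.30 / 6 = 0.5500%
Sample σ = √[Σ(r − r̄)² / 5] = √[7.1750 / 5] = √1.4350 = 1.1979%
Sharpe = (r̄ − rf) / σ = (0.5500 − 0.23) / 1.1979 = 0.3200 / 1.1979 = 0.2671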